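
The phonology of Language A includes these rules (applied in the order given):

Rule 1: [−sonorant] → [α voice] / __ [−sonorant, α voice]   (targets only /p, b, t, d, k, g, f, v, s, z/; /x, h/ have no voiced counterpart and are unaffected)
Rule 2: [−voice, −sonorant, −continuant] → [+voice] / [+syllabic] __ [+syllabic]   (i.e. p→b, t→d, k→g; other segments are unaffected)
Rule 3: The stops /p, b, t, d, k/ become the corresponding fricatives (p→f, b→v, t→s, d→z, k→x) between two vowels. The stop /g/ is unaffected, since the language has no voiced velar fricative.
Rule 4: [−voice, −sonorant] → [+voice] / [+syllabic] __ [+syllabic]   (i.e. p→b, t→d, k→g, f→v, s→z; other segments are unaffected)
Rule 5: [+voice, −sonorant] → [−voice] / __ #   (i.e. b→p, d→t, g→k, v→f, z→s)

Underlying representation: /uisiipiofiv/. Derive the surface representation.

Rule 1 (regressive voicing assimilation): no segment meets the environment; /uisiipiofiv/ is unchanged.
Rule 2 (intervocalic voicing): /p/ is a voiceless stop between vowels /i/ and /i/, so it voices to [b]. /uisiipiofiv/ → uisiibiofiv.
Rule 3 (intervocalic spirantization): /b/ is a stop between vowels /i/ and /i/, so it spirantizes to the fricative [v]. /uisiibiofiv/ → uisiiviofiv.
Rule 4 (intervocalic voicing): /s/ is a voiceless obstruent between vowels /i/ and /i/, so it voices to [z]. /f/ is a voiceless obstruent between vowels /o/ and /i/, so it voices to [v]. /uisiiviofiv/ → uiziivioviv.
Rule 5 (final devoicing): /v/ is a voiced obstruent in word-final position, so it devoices to [f]. /uiziivioviv/ → uiziiviovif.

uiziiviovif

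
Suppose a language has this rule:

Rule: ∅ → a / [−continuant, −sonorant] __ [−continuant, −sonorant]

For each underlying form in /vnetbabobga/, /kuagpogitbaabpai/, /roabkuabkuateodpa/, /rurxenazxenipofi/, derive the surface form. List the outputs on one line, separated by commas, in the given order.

vnetababobaga, kuagapogitabaabapai, roabakuabakuateodapa, rurxenazxenipofi

/vnetbabobga/: /t/ and /b/ form a stop–stop cluster, so [a] is inserted between them. /b/ and /g/ form a stop–stop cluster, so [a] is inserted between them. → [vnetababobaga].
/kuagpogitbaabpai/: /g/ and /p/ form a stop–stop cluster, so [a] is inserted between them. /t/ and /b/ form a stop–stop cluster, so [a] is inserted between them. /b/ and /p/ form a stop–stop cluster, so [a] is inserted between them. → [kuagapogitabaabapai].
/roabkuabkuateodpa/: /b/ and /k/ form a stop–stop cluster, so [a] is inserted between them. /b/ and /k/ form a stop–stop cluster, so [a] is inserted between them. /d/ and /p/ form a stop–stop cluster, so [a] is inserted between them. → [roabakuabakuateodapa].
/rurxenazxenipofi/: the rule's environment is not met; surfaces unchanged as [rurxenazxenipofi].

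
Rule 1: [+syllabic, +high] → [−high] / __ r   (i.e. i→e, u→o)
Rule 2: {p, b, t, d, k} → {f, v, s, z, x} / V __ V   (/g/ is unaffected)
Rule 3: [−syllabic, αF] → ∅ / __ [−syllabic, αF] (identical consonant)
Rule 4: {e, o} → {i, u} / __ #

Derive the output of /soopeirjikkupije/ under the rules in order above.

Rule 1 (pre-rhotic lowering): /i/ is a high vowel immediately before /r/, so it lowers to [e]. /soopeirjikkupije/ → soopeerjikkupije.
Rule 2 (intervocalic spirantization): /p/ is a stop between vowels /o/ and /e/, so it spirantizes to the fricative [f]. /p/ is a stop between vowels /u/ and /i/, so it spirantizes to the fricative [f]. /soopeerjikkupije/ → soofeerjikkufije.
Rule 3 (degemination): /kk/ is a geminate; the first /k/ deletes. /soofeerjikkufije/ → soofeerjikufije.
Rule 4 (final vowel raising): /e/ is a mid vowel in word-final position, so it raises to [i]. /soofeerjikufije/ → soofeerjikufiji.

soofeerjikufiji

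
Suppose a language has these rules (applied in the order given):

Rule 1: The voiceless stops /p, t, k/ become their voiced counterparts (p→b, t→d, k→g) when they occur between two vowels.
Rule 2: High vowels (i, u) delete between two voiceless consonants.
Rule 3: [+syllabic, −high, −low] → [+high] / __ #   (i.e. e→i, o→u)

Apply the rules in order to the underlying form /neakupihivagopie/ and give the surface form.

neagubihivagobii

Rule 1 (intervocalic voicing): /k/ is a voiceless stop between vowels /a/ and /u/, so it voices to [g]. /p/ is a voiceless stop between vowels /u/ and /i/, so it voices to [b]. /p/ is a voiceless stop between vowels /o/ and /i/, so it voices to [b]. /neakupihivagopie/ → neagubihivagobie.
Rule 2 (high vowel syncope): no segment meets the environment; /neagubihivagobie/ is unchanged.
Rule 3 (final vowel raising): /e/ is a mid vowel in word-final position, so it raises to [i]. /neagubihivagobie/ → neagubihivagobii.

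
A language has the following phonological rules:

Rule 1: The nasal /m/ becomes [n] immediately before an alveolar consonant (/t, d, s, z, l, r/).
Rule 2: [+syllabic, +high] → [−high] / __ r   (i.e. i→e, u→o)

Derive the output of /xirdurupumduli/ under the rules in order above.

Rule 1 (nasal place assimilation): /m/ precedes the alveolar consonant /d/, so it assimilates in place to [n]. /xirdurupumduli/ → xirdurupunduli.
Rule 2 (pre-rhotic lowering): /i/ is a high vowel immediately before /r/, so it lowers to [e]. /u/ is a high vowel immediately before /r/, so it lowers to [o]. /xirdurupunduli/ → xerdorupunduli.

xerdorupunduli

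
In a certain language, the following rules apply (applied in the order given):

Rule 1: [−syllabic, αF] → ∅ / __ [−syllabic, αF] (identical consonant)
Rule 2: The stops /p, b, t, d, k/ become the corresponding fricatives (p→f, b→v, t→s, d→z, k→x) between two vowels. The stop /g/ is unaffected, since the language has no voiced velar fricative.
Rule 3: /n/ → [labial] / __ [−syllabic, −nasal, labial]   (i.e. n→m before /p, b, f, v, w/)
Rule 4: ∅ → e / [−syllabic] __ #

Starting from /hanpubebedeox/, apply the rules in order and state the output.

hampuvevezeoxe

Rule 1 (degemination): no segment meets the environment; /hanpubebedeox/ is unchanged.
Rule 2 (intervocalic spirantization): /b/ is a stop between vowels /u/ and /e/, so it spirantizes to the fricative [v]. /b/ is a stop between vowels /e/ and /e/, so it spirantizes to the fricative [v]. /d/ is a stop between vowels /e/ and /e/, so it spirantizes to the fricative [z]. /hanpubebedeox/ → hanpuvevezeox.
Rule 3 (nasal place assimilation): /n/ precedes the labial consonant /p/, so it assimilates in place to [m]. /hanpuvevezeox/ → hampuvevezeox.
Rule 4 (final e-epenthesis): the form ends in the consonant /x/, so [e] is inserted word-finally. /hampuvevezeox/ → hampuvevezeoxe.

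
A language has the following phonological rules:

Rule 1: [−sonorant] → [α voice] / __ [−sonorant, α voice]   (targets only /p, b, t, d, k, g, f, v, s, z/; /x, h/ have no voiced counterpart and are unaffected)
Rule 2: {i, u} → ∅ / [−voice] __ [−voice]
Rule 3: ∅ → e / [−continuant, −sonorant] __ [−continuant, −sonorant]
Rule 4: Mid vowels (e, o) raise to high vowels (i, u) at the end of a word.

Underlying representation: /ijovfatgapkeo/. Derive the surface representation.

ijoffadegapekeu

Rule 1 (regressive voicing assimilation): /v/ precedes the voiceless obstruent /f/, so it devoices to [f] by assimilation. /t/ precedes the voiced obstruent /g/, so it voices to [d] by assimilation. /ijovfatgapkeo/ → ijoffadgapkeo.
Rule 2 (high vowel syncope): no segment meets the environment; /ijoffadgapkeo/ is unchanged.
Rule 3 (stop-cluster e-epenthesis): /d/ and /g/ form a stop–stop cluster, so [e] is inserted between them. /p/ and /k/ form a stop–stop cluster, so [e] is inserted between them. /ijoffadgapkeo/ → ijoffadegapekeo.
Rule 4 (final vowel raising): /o/ is a mid vowel in word-final position, so it raises to [u]. /ijoffadegapekeo/ → ijoffadegapekeu.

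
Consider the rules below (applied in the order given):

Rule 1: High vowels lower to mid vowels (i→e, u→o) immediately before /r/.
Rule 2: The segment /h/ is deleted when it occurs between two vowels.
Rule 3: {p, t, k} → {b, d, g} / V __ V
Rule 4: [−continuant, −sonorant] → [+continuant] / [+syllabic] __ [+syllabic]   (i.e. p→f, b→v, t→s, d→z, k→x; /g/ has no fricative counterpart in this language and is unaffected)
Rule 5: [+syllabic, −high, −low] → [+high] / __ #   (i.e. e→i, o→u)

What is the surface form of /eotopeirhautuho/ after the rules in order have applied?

Rule 1 (pre-rhotic lowering): /i/ is a high vowel immediately before /r/, so it lowers to [e]. /eotopeirhautuho/ → eotopeerhautuho.
Rule 2 (intervocalic h-deletion): /h/ occurs between vowels /u/ and /o/, so it deletes. /eotopeerhautuho/ → eotopeerhautuo.
Rule 3 (intervocalic voicing): /t/ is a voiceless stop between vowels /o/ and /o/, so it voices to [d]. /p/ is a voiceless stop between vowels /o/ and /e/, so it voices to [b]. /t/ is a voiceless stop between vowels /u/ and /u/, so it voices to [d]. /eotopeerhautuo/ → eodobeerhauduo.
Rule 4 (intervocalic spirantization): /d/ is a stop between vowels /o/ and /o/, so it spirantizes to the fricative [z]. /b/ is a stop between vowels /o/ and /e/, so it spirantizes to the fricative [v]. /d/ is a stop between vowels /u/ and /u/, so it spirantizes to the fricative [z]. /eodobeerhauduo/ → eozoveerhauzuo.
Rule 5 (final vowel raising): /o/ is a mid vowel in word-final position, so it raises to [u]. /eozoveerhauzuo/ → eozoveerhauzuu.

eozoveerhauzuu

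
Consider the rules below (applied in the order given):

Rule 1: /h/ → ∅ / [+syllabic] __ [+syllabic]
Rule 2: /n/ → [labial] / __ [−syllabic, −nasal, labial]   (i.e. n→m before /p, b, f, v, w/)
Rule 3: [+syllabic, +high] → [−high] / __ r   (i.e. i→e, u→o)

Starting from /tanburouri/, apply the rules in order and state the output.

tamboroori

Rule 1 (intervocalic h-deletion): no segment meets the environment; /tanburouri/ is unchanged.
Rule 2 (nasal place assimilation): /n/ precedes the labial consonant /b/, so it assimilates in place to [m]. /tanburouri/ → tamburouri.
Rule 3 (pre-rhotic lowering): /u/ is a high vowel immediately before /r/, so it lowers to [o]. /u/ is a high vowel immediately before /r/, so it lowers to [o]. /tamburouri/ → tamboroori.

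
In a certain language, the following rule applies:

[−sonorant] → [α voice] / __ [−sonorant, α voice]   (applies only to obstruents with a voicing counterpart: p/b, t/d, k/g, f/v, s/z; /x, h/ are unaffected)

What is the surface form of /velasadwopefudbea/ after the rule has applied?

velasadwopefudbea

No segment of /velasadwopefudbea/ meets the structural description of the rule, so the form surfaces unchanged.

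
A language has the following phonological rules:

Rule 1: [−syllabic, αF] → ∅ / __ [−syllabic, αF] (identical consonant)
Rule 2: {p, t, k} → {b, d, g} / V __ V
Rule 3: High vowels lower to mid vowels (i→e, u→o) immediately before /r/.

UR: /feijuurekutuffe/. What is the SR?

feijuoregudufe

Rule 1 (degemination): /ff/ is a geminate; the first /f/ deletes. /feijuurekutuffe/ → feijuurekutufe.
Rule 2 (intervocalic voicing): /k/ is a voiceless stop between vowels /e/ and /u/, so it voices to [g]. /t/ is a voiceless stop between vowels /u/ and /u/, so it voices to [d]. /feijuurekutufe/ → feijuuregudufe.
Rule 3 (pre-rhotic lowering): /u/ is a high vowel immediately before /r/, so it lowers to [o]. /feijuuregudufe/ → feijuoregudufe.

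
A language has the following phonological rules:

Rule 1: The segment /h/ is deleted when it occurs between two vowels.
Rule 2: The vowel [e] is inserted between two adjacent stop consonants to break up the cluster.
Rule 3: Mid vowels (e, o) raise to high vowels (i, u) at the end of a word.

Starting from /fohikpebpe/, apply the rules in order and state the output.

foikepebepi

Rule 1 (intervocalic h-deletion): /h/ occurs between vowels /o/ and /i/, so it deletes. /fohikpebpe/ → foikpebpe.
Rule 2 (stop-cluster e-epenthesis): /k/ and /p/ form a stop–stop cluster, so [e] is inserted between them. /b/ and /p/ form a stop–stop cluster, so [e] is inserted between them. /foikpebpe/ → foikepebepe.
Rule 3 (final vowel raising): /e/ is a mid vowel in word-final position, so it raises to [i]. /foikepebepe/ → foikepebepi.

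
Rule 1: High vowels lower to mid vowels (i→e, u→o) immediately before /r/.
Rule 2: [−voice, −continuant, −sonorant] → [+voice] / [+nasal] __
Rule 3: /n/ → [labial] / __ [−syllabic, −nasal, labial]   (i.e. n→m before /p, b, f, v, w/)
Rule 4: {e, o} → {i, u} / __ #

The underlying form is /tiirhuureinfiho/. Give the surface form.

tierhuoreimfihu

Rule 1 (pre-rhotic lowering): /i/ is a high vowel immediately before /r/, so it lowers to [e]. /u/ is a high vowel immediately before /r/, so it lowers to [o]. /tiirhuureinfiho/ → tierhuoreinfiho.
Rule 2 (post-nasal voicing): no segment meets the environment; /tierhuoreinfiho/ is unchanged.
Rule 3 (nasal place assimilation): /n/ precedes the labial consonant /f/, so it assimilates in place to [m]. /tierhuoreinfiho/ → tierhuoreimfiho.
Rule 4 (final vowel raising): /o/ is a mid vowel in word-final position, so it raises to [u]. /tierhuoreimfiho/ → tierhuoreimfihu.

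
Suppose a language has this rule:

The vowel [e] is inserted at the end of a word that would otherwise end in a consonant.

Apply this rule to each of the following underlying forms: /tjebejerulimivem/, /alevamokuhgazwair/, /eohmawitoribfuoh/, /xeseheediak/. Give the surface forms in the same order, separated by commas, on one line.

/tjebejerulimivem/: the form ends in the consonant /m/, so [e] is inserted word-finally. → [tjebejerulimiveme].
/alevamokuhgazwair/: the form ends in the consonant /r/, so [e] is inserted word-finally. → [alevamokuhgazwaire].
/eohmawitoribfuoh/: the form ends in the consonant /h/, so [e] is inserted word-finally. → [eohmawitoribfuohe].
/xeseheediak/: the form ends in the consonant /k/, so [e] is inserted word-finally. → [xeseheediake].

tjebejerulimiveme, alevamokuhgazwaire, eohmawitoribfuohe, xeseheediake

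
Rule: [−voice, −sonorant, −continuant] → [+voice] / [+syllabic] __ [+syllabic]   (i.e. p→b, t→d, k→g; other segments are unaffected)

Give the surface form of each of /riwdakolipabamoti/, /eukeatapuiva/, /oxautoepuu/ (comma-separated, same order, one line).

riwdagolibabamodi, eugeadabuiva, oxaudoebuu

/riwdakolipabamoti/: /k/ is a voiceless stop between vowels /a/ and /o/, so it voices to [g]. /p/ is a voiceless stop between vowels /i/ and /a/, so it voices to [b]. /t/ is a voiceless stop between vowels /o/ and /i/, so it voices to [d]. → [riwdagolibabamodi].
/eukeatapuiva/: /k/ is a voiceless stop between vowels /u/ and /e/, so it voices to [g]. /t/ is a voiceless stop between vowels /a/ and /a/, so it voices to [d]. /p/ is a voiceless stop between vowels /a/ and /u/, so it voices to [b]. → [eugeadabuiva].
/oxautoepuu/: /t/ is a voiceless stop between vowels /u/ and /o/, so it voices to [d]. /p/ is a voiceless stop between vowels /e/ and /u/, so it voices to [b]. → [oxaudoebuu].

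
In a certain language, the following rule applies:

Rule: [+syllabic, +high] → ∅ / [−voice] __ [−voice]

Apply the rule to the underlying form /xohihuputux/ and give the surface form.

/i/ is a high vowel flanked by voiceless consonants /h/ and /h/, so it deletes.
/u/ is a high vowel flanked by voiceless consonants /h/ and /p/, so it deletes.
/u/ is a high vowel flanked by voiceless consonants /p/ and /t/, so it deletes.
/u/ is a high vowel flanked by voiceless consonants /t/ and /x/, so it deletes.
Surface form: [xohhptx].

xohhptx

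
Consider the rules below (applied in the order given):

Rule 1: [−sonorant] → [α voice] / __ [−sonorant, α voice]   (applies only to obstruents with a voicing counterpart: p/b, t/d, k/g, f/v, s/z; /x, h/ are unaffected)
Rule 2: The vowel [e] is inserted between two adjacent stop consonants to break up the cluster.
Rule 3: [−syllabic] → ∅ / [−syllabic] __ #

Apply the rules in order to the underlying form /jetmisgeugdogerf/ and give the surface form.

jetmizgeugedoger

Rule 1 (regressive voicing assimilation): /s/ precedes the voiced obstruent /g/, so it voices to [z] by assimilation. /jetmisgeugdogerf/ → jetmizgeugdogerf.
Rule 2 (stop-cluster e-epenthesis): /g/ and /d/ form a stop–stop cluster, so [e] is inserted between them. /jetmizgeugdogerf/ → jetmizgeugedogerf.
Rule 3 (final cluster simplification): /f/ is the second consonant of a word-final cluster /rf/, so it deletes. /jetmizgeugedogerf/ → jetmizgeugedoger.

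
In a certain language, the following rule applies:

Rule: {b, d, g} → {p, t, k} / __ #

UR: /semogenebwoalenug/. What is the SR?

semogenebwoalenuk

Scanning /semogenebwoalenug/: /g/ at position 5 is not in the conditioning environment; /b/ at position 9 is not in the conditioning environment; /g/ is a voiced stop in word-final position, so it devoices to [k].
Result: [semogenebwoalenuk].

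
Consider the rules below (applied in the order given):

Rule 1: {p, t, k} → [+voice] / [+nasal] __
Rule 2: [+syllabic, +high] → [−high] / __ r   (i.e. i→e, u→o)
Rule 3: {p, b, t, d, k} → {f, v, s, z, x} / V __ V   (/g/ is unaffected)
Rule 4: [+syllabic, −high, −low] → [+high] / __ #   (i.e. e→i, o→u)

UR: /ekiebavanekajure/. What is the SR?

Rule 1 (post-nasal voicing): no segment meets the environment; /ekiebavanekajure/ is unchanged.
Rule 2 (pre-rhotic lowering): /u/ is a high vowel immediately before /r/, so it lowers to [o]. /ekiebavanekajure/ → ekiebavanekajore.
Rule 3 (intervocalic spirantization): /k/ is a stop between vowels /e/ and /i/, so it spirantizes to the fricative [x]. /b/ is a stop between vowels /e/ and /a/, so it spirantizes to the fricative [v]. /k/ is a stop between vowels /e/ and /a/, so it spirantizes to the fricative [x]. /ekiebavanekajore/ → exievavanexajore.
Rule 4 (final vowel raising): /e/ is a mid vowel in word-final position, so it raises to [i]. /exievavanexajore/ → exievavanexajori.

exievavanexajori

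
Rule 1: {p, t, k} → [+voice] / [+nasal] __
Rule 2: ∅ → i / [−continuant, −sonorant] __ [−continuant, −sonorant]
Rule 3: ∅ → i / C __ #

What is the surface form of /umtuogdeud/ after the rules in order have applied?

umduogideudi

Rule 1 (post-nasal voicing): /t/ is a voiceless stop immediately after the nasal /m/, so it voices to [d]. /umtuogdeud/ → umduogdeud.
Rule 2 (stop-cluster i-epenthesis): /g/ and /d/ form a stop–stop cluster, so [i] is inserted between them. /umduogdeud/ → umduogideud.
Rule 3 (final i-epenthesis): the form ends in the consonant /d/, so [i] is inserted word-finally. /umduogideud/ → umduogideudi.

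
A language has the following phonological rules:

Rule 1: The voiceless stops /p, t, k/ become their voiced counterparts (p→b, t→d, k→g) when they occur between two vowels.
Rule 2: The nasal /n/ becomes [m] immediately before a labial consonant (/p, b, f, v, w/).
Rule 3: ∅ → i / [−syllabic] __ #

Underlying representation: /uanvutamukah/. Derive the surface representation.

Rule 1 (intervocalic voicing): /t/ is a voiceless stop between vowels /u/ and /a/, so it voices to [d]. /k/ is a voiceless stop between vowels /u/ and /a/, so it voices to [g]. /uanvutamukah/ → uanvudamugah.
Rule 2 (nasal place assimilation): /n/ precedes the labial consonant /v/, so it assimilates in place to [m]. /uanvudamugah/ → uamvudamugah.
Rule 3 (final i-epenthesis): the form ends in the consonant /h/, so [i] is inserted word-finally. /uamvudamugah/ → uamvudamugahi.

uamvudamugahi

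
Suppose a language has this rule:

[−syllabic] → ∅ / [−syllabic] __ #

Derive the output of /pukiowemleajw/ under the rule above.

pukiowemleaj

/w/ is the second consonant of a word-final cluster /jw/, so it deletes.
The other instances of /p/, /k/, /w/, /m/, /l/, /j/ do not occur in the required environment and remain unchanged.
Surface form: [pukiowemleaj].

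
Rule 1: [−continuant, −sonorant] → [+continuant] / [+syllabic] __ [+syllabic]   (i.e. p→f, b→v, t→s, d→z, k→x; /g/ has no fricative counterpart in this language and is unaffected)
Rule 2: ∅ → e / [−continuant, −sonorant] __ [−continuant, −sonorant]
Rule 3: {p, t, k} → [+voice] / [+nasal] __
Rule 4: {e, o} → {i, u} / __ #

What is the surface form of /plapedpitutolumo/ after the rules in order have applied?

Rule 1 (intervocalic spirantization): /p/ is a stop between vowels /a/ and /e/, so it spirantizes to the fricative [f]. /t/ is a stop between vowels /i/ and /u/, so it spirantizes to the fricative [s]. /t/ is a stop between vowels /u/ and /o/, so it spirantizes to the fricative [s]. /plapedpitutolumo/ → plafedpisusolumo.
Rule 2 (stop-cluster e-epenthesis): /d/ and /p/ form a stop–stop cluster, so [e] is inserted between them. /plafedpisusolumo/ → plafedepisusolumo.
Rule 3 (post-nasal voicing): no segment meets the environment; /plafedepisusolumo/ is unchanged.
Rule 4 (final vowel raising): /o/ is a mid vowel in word-final position, so it raises to [u]. /plafedepisusolumo/ → plafedepisusolumu.

plafedepisusolumu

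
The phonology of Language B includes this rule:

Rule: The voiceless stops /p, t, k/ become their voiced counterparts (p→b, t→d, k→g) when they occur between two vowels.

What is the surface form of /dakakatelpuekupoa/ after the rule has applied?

dagagadelpueguboa

Scanning /dakakatelpuekupoa/: /k/ is a voiceless stop between vowels /a/ and /a/, so it voices to [g]; /k/ is a voiceless stop between vowels /a/ and /a/, so it voices to [g]; /t/ is a voiceless stop between vowels /a/ and /e/, so it voices to [d]; /p/ at position 10 is not in the conditioning environment; /k/ is a voiceless stop between vowels /e/ and /u/, so it voices to [g]; /p/ is a voiceless stop between vowels /u/ and /o/, so it voices to [b].
Result: [dagagadelpueguboa].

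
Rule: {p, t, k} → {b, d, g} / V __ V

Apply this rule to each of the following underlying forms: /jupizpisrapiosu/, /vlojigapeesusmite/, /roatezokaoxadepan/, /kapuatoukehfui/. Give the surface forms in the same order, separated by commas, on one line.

jubizpisrabiosu, vlojigabeesusmide, roadezogaoxadeban, kabuadougehfui

/jupizpisrapiosu/: /p/ is a voiceless stop between vowels /u/ and /i/, so it voices to [b]. /p/ is a voiceless stop between vowels /a/ and /i/, so it voices to [b]. → [jubizpisrabiosu].
/vlojigapeesusmite/: /p/ is a voiceless stop between vowels /a/ and /e/, so it voices to [b]. /t/ is a voiceless stop between vowels /i/ and /e/, so it voices to [d]. → [vlojigabeesusmide].
/roatezokaoxadepan/: /t/ is a voiceless stop between vowels /a/ and /e/, so it voices to [d]. /k/ is a voiceless stop between vowels /o/ and /a/, so it voices to [g]. /p/ is a voiceless stop between vowels /e/ and /a/, so it voices to [b]. → [roadezogaoxadeban].
/kapuatoukehfui/: /p/ is a voiceless stop between vowels /a/ and /u/, so it voices to [b]. /t/ is a voiceless stop between vowels /a/ and /o/, so it voices to [d]. /k/ is a voiceless stop between vowels /u/ and /e/, so it voices to [g]. → [kabuadougehfui].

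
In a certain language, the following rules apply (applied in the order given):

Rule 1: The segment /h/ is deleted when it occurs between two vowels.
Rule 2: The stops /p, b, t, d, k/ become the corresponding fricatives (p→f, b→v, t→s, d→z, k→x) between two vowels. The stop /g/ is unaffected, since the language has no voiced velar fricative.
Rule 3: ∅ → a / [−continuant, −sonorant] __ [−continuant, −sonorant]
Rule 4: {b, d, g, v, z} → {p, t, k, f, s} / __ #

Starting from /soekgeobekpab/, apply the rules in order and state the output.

soekageovekapap

Rule 1 (intervocalic h-deletion): no segment meets the environment; /soekgeobekpab/ is unchanged.
Rule 2 (intervocalic spirantization): /b/ is a stop between vowels /o/ and /e/, so it spirantizes to the fricative [v]. /soekgeobekpab/ → soekgeovekpab.
Rule 3 (stop-cluster a-epenthesis): /k/ and /g/ form a stop–stop cluster, so [a] is inserted between them. /k/ and /p/ form a stop–stop cluster, so [a] is inserted between them. /soekgeovekpab/ → soekageovekapab.
Rule 4 (final devoicing): /b/ is a voiced obstruent in word-final position, so it devoices to [p]. /soekageovekapab/ → soekageovekapap.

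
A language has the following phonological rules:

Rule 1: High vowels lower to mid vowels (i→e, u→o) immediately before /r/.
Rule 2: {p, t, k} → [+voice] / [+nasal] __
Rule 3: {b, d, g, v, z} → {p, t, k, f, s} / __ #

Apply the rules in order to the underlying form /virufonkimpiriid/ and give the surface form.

verufongimberiit

Rule 1 (pre-rhotic lowering): /i/ is a high vowel immediately before /r/, so it lowers to [e]. /i/ is a high vowel immediately before /r/, so it lowers to [e]. /virufonkimpiriid/ → verufonkimperiid.
Rule 2 (post-nasal voicing): /k/ is a voiceless stop immediately after the nasal /n/, so it voices to [g]. /p/ is a voiceless stop immediately after the nasal /m/, so it voices to [b]. /verufonkimperiid/ → verufongimberiid.
Rule 3 (final devoicing): /d/ is a voiced obstruent in word-final position, so it devoices to [t]. /verufongimberiid/ → verufongimberiit.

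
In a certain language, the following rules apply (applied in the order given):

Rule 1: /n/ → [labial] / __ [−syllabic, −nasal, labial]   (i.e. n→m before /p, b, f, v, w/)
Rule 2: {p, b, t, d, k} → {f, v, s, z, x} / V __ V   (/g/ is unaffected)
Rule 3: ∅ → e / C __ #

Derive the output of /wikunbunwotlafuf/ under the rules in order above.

Rule 1 (nasal place assimilation): /n/ precedes the labial consonant /b/, so it assimilates in place to [m]. /n/ precedes the labial consonant /w/, so it assimilates in place to [m]. /wikunbunwotlafuf/ → wikumbumwotlafuf.
Rule 2 (intervocalic spirantization): /k/ is a stop between vowels /i/ and /u/, so it spirantizes to the fricative [x]. /wikumbumwotlafuf/ → wixumbumwotlafuf.
Rule 3 (final e-epenthesis): the form ends in the consonant /f/, so [e] is inserted word-finally. /wixumbumwotlafuf/ → wixumbumwotlafufe.

wixumbumwotlafufe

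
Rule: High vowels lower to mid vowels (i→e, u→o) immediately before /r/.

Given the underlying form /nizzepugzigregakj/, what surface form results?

nizzepugzigregakj

No segment of /nizzepugzigregakj/ meets the structural description of the rule, so the form surfaces unchanged.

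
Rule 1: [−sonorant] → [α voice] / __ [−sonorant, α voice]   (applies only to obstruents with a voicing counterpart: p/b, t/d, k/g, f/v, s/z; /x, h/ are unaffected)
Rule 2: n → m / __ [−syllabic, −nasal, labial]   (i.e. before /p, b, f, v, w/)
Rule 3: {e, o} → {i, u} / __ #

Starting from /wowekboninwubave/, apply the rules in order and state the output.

Rule 1 (regressive voicing assimilation): /k/ precedes the voiced obstruent /b/, so it voices to [g] by assimilation. /wowekboninwubave/ → wowegboninwubave.
Rule 2 (nasal place assimilation): /n/ precedes the labial consonant /w/, so it assimilates in place to [m]. /wowegboninwubave/ → wowegbonimwubave.
Rule 3 (final vowel raising): /e/ is a mid vowel in word-final position, so it raises to [i]. /wowegbonimwubave/ → wowegbonimwubavi.

wowegbonimwubavi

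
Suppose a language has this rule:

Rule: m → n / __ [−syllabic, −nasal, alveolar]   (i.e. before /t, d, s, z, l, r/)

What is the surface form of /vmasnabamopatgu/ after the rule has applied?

vmasnabamopatgu

No segment of /vmasnabamopatgu/ meets the structural description of the rule, so the form surfaces unchanged.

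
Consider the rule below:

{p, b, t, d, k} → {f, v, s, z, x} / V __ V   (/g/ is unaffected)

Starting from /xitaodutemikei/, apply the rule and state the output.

xisaozusemixei

/t/ is a stop between vowels /i/ and /a/, so it spirantizes to the fricative [s].
/d/ is a stop between vowels /o/ and /u/, so it spirantizes to the fricative [z].
/t/ is a stop between vowels /u/ and /e/, so it spirantizes to the fricative [s].
/k/ is a stop between vowels /i/ and /e/, so it spirantizes to the fricative [x].
Surface form: [xisaozusemixei].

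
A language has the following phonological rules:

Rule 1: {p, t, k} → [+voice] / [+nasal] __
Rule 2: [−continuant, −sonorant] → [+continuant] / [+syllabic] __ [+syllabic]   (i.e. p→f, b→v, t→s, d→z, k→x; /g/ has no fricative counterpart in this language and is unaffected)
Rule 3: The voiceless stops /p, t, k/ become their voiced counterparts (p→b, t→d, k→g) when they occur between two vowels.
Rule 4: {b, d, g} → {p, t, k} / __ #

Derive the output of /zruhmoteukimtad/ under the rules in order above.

Rule 1 (post-nasal voicing): /t/ is a voiceless stop immediately after the nasal /m/, so it voices to [d]. /zruhmoteukimtad/ → zruhmoteukimdad.
Rule 2 (intervocalic spirantization): /t/ is a stop between vowels /o/ and /e/, so it spirantizes to the fricative [s]. /k/ is a stop between vowels /u/ and /i/, so it spirantizes to the fricative [x]. /zruhmoteukimdad/ → zruhmoseuximdad.
Rule 3 (intervocalic voicing): no segment meets the environment; /zruhmoseuximdad/ is unchanged.
Rule 4 (final devoicing): /d/ is a voiced stop in word-final position, so it devoices to [t]. /zruhmoseuximdad/ → zruhmoseuximdat.

zruhmoseuximdat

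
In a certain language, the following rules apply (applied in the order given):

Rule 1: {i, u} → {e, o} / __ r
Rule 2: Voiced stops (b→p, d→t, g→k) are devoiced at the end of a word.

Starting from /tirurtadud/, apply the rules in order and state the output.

Rule 1 (pre-rhotic lowering): /i/ is a high vowel immediately before /r/, so it lowers to [e]. /u/ is a high vowel immediately before /r/, so it lowers to [o]. /tirurtadud/ → terortadud.
Rule 2 (final devoicing): /d/ is a voiced stop in word-final position, so it devoices to [t]. /terortadud/ → terortadut.

terortadut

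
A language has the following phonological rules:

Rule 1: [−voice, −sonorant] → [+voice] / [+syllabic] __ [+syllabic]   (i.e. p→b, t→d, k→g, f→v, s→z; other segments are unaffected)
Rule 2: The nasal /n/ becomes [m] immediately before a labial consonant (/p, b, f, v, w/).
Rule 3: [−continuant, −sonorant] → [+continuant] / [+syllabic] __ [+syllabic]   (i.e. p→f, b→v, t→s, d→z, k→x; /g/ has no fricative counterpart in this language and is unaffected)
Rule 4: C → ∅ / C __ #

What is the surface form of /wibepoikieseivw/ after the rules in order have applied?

Rule 1 (intervocalic voicing): /p/ is a voiceless obstruent between vowels /e/ and /o/, so it voices to [b]. /k/ is a voiceless obstruent between vowels /i/ and /i/, so it voices to [g]. /s/ is a voiceless obstruent between vowels /e/ and /e/, so it voices to [z]. /wibepoikieseivw/ → wibeboigiezeivw.
Rule 2 (nasal place assimilation): no segment meets the environment; /wibeboigiezeivw/ is unchanged.
Rule 3 (intervocalic spirantization): /b/ is a stop between vowels /i/ and /e/, so it spirantizes to the fricative [v]. /b/ is a stop between vowels /e/ and /o/, so it spirantizes to the fricative [v]. /wibeboigiezeivw/ → wivevoigiezeivw.
Rule 4 (final cluster simplification): /w/ is the second consonant of a word-final cluster /vw/, so it deletes. /wivevoigiezeivw/ → wivevoigiezeiv.

wivevoigiezeiv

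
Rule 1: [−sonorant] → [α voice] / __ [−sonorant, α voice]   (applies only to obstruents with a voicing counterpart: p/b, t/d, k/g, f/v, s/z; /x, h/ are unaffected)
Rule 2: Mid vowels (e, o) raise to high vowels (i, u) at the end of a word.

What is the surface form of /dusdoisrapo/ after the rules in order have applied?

Rule 1 (regressive voicing assimilation): /s/ precedes the voiced obstruent /d/, so it voices to [z] by assimilation. /dusdoisrapo/ → duzdoisrapo.
Rule 2 (final vowel raising): /o/ is a mid vowel in word-final position, so it raises to [u]. /duzdoisrapo/ → duzdoisrapu.

duzdoisrapu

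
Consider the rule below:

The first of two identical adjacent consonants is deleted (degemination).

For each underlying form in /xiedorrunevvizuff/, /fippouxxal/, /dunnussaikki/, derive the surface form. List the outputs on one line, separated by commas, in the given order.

/xiedorrunevvizuff/: /rr/ is a geminate; the first /r/ deletes. /vv/ is a geminate; the first /v/ deletes. /ff/ is a geminate; the first /f/ deletes. → [xiedorunevizuf].
/fippouxxal/: /pp/ is a geminate; the first /p/ deletes. /xx/ is a geminate; the first /x/ deletes. → [fipouxal].
/dunnussaikki/: /nn/ is a geminate; the first /n/ deletes. /ss/ is a geminate; the first /s/ deletes. /kk/ is a geminate; the first /k/ deletes. → [dunusaiki].

xiedorunevizuf, fipouxal, dunusaiki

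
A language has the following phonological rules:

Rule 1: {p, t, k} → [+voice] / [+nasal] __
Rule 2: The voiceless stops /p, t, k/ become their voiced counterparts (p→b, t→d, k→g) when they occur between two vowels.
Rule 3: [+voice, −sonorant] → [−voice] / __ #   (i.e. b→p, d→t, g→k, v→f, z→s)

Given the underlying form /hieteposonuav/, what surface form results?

Rule 1 (post-nasal voicing): no segment meets the environment; /hieteposonuav/ is unchanged.
Rule 2 (intervocalic voicing): /t/ is a voiceless stop between vowels /e/ and /e/, so it voices to [d]. /p/ is a voiceless stop between vowels /e/ and /o/, so it voices to [b]. /hieteposonuav/ → hiedebosonuav.
Rule 3 (final devoicing): /v/ is a voiced obstruent in word-final position, so it devoices to [f]. /hiedebosonuav/ → hiedebosonuaf.

hiedebosonuaf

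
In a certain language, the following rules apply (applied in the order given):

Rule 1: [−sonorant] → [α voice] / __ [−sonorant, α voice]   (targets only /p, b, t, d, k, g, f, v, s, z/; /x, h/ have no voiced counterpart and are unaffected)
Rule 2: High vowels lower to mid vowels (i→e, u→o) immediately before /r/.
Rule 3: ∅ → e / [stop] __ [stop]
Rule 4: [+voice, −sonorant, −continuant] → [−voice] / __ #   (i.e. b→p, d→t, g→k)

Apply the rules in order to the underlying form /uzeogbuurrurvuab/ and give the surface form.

uzeogebuorrorvuap

Rule 1 (regressive voicing assimilation): no segment meets the environment; /uzeogbuurrurvuab/ is unchanged.
Rule 2 (pre-rhotic lowering): /u/ is a high vowel immediately before /r/, so it lowers to [o]. /u/ is a high vowel immediately before /r/, so it lowers to [o]. /uzeogbuurrurvuab/ → uzeogbuorrorvuab.
Rule 3 (stop-cluster e-epenthesis): /g/ and /b/ form a stop–stop cluster, so [e] is inserted between them. /uzeogbuorrorvuab/ → uzeogebuorrorvuab.
Rule 4 (final devoicing): /b/ is a voiced stop in word-final position, so it devoices to [p]. /uzeogebuorrorvuab/ → uzeogebuorrorvuap.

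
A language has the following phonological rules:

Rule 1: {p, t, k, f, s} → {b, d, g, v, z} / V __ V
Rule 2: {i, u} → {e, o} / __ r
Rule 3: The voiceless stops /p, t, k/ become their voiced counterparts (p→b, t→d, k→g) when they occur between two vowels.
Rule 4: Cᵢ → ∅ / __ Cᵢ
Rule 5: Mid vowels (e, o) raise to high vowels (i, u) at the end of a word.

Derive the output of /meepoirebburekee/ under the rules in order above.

Rule 1 (intervocalic voicing): /p/ is a voiceless obstruent between vowels /e/ and /o/, so it voices to [b]. /k/ is a voiceless obstruent between vowels /e/ and /e/, so it voices to [g]. /meepoirebburekee/ → meeboirebburegee.
Rule 2 (pre-rhotic lowering): /i/ is a high vowel immediately before /r/, so it lowers to [e]. /u/ is a high vowel immediately before /r/, so it lowers to [o]. /meeboirebburegee/ → meeboerebboregee.
Rule 3 (intervocalic voicing): no segment meets the environment; /meeboerebboregee/ is unchanged.
Rule 4 (degemination): /bb/ is a geminate; the first /b/ deletes. /meeboerebboregee/ → meeboereboregee.
Rule 5 (final vowel raising): /e/ is a mid vowel in word-final position, so it raises to [i]. /meeboereboregee/ → meeboereboregei.

meeboereboregei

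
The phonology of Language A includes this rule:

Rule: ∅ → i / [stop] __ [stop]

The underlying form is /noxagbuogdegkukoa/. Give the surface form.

/g/ and /b/ form a stop–stop cluster, so [i] is inserted between them.
/g/ and /d/ form a stop–stop cluster, so [i] is inserted between them.
/g/ and /k/ form a stop–stop cluster, so [i] is inserted between them.
Surface form: [noxagibuogidegikukoa].

noxagibuogidegikukoa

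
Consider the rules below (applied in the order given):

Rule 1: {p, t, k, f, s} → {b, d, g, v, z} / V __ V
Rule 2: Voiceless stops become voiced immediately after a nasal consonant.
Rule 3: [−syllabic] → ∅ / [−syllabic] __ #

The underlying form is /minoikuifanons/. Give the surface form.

minoiguivanon

Rule 1 (intervocalic voicing): /k/ is a voiceless obstruent between vowels /i/ and /u/, so it voices to [g]. /f/ is a voiceless obstruent between vowels /i/ and /a/, so it voices to [v]. /minoikuifanons/ → minoiguivanons.
Rule 2 (post-nasal voicing): no segment meets the environment; /minoiguivanons/ is unchanged.
Rule 3 (final cluster simplification): /s/ is the second consonant of a word-final cluster /ns/, so it deletes. /minoiguivanons/ → minoiguivanon.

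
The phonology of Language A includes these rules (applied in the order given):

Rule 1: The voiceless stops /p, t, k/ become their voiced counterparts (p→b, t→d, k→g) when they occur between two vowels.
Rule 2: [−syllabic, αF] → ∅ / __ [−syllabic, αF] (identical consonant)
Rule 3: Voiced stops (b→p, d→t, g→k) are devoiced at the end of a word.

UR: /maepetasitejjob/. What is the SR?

maebedasidejop

Rule 1 (intervocalic voicing): /p/ is a voiceless stop between vowels /e/ and /e/, so it voices to [b]. /t/ is a voiceless stop between vowels /e/ and /a/, so it voices to [d]. /t/ is a voiceless stop between vowels /i/ and /e/, so it voices to [d]. /maepetasitejjob/ → maebedasidejjob.
Rule 2 (degemination): /jj/ is a geminate; the first /j/ deletes. /maebedasidejjob/ → maebedasidejob.
Rule 3 (final devoicing): /b/ is a voiced stop in word-final position, so it devoices to [p]. /maebedasidejob/ → maebedasidejop.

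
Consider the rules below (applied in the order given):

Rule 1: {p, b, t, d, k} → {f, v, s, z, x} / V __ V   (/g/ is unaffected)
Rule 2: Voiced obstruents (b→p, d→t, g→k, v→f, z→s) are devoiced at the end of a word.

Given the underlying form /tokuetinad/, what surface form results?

Rule 1 (intervocalic spirantization): /k/ is a stop between vowels /o/ and /u/, so it spirantizes to the fricative [x]. /t/ is a stop between vowels /e/ and /i/, so it spirantizes to the fricative [s]. /tokuetinad/ → toxuesinad.
Rule 2 (final devoicing): /d/ is a voiced obstruent in word-final position, so it devoices to [t]. /toxuesinad/ → toxuesinat.

toxuesinat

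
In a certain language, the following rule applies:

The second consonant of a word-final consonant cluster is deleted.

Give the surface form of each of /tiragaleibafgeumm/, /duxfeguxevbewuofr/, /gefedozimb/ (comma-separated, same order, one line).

/tiragaleibafgeumm/: /m/ is the second consonant of a word-final cluster /mm/, so it deletes. → [tiragaleibafgeum].
/duxfeguxevbewuofr/: /r/ is the second consonant of a word-final cluster /fr/, so it deletes. → [duxfeguxevbewuof].
/gefedozimb/: /b/ is the second consonant of a word-final cluster /mb/, so it deletes. → [gefedozim].

tiragaleibafgeum, duxfeguxevbewuof, gefedozim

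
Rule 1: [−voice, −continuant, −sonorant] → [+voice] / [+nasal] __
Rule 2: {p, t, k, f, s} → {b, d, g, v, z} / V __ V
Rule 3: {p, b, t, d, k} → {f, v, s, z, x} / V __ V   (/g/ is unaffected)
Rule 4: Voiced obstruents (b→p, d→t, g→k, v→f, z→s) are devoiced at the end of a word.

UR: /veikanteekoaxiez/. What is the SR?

veigandeegoaxies

Rule 1 (post-nasal voicing): /t/ is a voiceless stop immediately after the nasal /n/, so it voices to [d]. /veikanteekoaxiez/ → veikandeekoaxiez.
Rule 2 (intervocalic voicing): /k/ is a voiceless obstruent between vowels /i/ and /a/, so it voices to [g]. /k/ is a voiceless obstruent between vowels /e/ and /o/, so it voices to [g]. /veikandeekoaxiez/ → veigandeegoaxiez.
Rule 3 (intervocalic spirantization): no segment meets the environment; /veigandeegoaxiez/ is unchanged.
Rule 4 (final devoicing): /z/ is a voiced obstruent in word-final position, so it devoices to [s]. /veigandeegoaxiez/ → veigandeegoaxies.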